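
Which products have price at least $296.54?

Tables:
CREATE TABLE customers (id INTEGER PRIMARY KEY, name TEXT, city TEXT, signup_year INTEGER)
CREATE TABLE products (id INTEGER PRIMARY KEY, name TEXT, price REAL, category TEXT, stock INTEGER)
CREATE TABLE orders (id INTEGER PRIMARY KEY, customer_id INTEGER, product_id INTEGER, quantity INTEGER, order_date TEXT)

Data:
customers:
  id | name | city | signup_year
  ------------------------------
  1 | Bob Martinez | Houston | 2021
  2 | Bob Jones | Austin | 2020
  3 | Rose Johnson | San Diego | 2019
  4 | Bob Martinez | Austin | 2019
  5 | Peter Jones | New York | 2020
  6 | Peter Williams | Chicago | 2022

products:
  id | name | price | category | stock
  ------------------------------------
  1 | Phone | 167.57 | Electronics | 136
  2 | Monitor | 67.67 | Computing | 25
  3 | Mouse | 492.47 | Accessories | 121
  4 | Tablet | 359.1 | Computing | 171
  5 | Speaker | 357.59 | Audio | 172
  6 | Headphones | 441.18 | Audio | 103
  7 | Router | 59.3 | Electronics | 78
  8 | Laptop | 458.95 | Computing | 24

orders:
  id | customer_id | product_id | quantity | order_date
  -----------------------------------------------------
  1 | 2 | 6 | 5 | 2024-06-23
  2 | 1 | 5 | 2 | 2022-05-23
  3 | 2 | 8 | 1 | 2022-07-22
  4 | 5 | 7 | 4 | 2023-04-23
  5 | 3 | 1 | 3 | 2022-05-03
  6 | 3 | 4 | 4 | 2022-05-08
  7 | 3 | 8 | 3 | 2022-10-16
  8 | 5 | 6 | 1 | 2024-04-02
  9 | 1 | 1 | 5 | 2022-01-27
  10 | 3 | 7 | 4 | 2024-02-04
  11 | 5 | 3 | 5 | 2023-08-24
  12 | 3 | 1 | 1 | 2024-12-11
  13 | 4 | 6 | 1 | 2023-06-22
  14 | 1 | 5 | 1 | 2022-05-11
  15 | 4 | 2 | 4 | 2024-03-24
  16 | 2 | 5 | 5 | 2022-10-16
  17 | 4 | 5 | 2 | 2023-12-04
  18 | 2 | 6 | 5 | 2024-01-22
SELECT name, price FROM products WHERE price >= 296.54

Execution result:
name | price
Mouse | 492.47
Tablet | 359.10
Speaker | 357.59
Headphones | 441.18
Laptop | 458.95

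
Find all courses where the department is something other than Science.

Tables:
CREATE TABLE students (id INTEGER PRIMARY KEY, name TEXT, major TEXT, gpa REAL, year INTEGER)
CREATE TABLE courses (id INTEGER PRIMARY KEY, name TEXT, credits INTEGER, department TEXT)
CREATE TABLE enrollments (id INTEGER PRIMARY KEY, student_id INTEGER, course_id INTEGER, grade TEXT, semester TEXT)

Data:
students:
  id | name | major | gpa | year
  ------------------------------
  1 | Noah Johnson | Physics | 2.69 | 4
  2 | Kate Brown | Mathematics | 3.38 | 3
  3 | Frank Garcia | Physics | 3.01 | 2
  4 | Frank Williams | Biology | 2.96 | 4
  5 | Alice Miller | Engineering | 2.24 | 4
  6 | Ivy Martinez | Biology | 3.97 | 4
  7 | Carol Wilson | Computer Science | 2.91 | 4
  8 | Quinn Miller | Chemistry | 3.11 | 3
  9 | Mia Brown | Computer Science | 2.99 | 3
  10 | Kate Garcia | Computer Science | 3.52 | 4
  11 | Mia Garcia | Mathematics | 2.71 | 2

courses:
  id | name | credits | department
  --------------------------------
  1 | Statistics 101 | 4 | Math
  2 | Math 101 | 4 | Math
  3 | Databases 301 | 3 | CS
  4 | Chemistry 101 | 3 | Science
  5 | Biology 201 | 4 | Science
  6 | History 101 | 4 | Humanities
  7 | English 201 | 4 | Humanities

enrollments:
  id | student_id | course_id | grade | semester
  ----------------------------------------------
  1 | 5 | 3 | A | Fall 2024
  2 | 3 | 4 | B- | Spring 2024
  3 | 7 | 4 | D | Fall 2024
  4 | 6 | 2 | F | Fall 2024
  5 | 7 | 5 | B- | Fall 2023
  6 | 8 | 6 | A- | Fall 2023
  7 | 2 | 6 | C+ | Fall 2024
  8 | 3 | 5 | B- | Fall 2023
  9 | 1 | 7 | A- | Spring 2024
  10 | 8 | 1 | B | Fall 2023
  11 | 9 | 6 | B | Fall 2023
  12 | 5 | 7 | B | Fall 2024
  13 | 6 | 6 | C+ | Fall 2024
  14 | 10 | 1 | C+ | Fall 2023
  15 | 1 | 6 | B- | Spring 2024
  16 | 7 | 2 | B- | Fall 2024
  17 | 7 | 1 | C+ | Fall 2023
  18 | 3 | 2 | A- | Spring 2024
SELECT name, department FROM courses WHERE department <> 'Science'

Execution result:
name | department
Statistics 101 | Math
Math 101 | Math
Databases 301 | CS
History 101 | Humanities
English 201 | Humanities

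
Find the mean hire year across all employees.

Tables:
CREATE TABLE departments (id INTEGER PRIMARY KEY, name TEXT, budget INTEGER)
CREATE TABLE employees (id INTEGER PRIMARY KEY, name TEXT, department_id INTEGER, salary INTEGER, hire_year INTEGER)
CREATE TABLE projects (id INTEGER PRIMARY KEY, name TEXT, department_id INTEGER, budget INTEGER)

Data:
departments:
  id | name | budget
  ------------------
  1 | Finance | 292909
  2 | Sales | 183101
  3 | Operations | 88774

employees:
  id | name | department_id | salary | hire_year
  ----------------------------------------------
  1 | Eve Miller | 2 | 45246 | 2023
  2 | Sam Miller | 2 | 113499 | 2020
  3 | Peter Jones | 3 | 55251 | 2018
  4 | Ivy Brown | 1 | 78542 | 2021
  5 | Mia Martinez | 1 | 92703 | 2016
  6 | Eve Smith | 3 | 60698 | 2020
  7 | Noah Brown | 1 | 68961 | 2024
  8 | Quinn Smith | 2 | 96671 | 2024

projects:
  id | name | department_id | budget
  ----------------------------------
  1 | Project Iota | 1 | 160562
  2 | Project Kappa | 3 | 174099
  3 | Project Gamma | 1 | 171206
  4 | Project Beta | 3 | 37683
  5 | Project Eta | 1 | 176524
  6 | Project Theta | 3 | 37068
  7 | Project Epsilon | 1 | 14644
SELECT AVG(hire_year) FROM employees

Execution result:
2020.75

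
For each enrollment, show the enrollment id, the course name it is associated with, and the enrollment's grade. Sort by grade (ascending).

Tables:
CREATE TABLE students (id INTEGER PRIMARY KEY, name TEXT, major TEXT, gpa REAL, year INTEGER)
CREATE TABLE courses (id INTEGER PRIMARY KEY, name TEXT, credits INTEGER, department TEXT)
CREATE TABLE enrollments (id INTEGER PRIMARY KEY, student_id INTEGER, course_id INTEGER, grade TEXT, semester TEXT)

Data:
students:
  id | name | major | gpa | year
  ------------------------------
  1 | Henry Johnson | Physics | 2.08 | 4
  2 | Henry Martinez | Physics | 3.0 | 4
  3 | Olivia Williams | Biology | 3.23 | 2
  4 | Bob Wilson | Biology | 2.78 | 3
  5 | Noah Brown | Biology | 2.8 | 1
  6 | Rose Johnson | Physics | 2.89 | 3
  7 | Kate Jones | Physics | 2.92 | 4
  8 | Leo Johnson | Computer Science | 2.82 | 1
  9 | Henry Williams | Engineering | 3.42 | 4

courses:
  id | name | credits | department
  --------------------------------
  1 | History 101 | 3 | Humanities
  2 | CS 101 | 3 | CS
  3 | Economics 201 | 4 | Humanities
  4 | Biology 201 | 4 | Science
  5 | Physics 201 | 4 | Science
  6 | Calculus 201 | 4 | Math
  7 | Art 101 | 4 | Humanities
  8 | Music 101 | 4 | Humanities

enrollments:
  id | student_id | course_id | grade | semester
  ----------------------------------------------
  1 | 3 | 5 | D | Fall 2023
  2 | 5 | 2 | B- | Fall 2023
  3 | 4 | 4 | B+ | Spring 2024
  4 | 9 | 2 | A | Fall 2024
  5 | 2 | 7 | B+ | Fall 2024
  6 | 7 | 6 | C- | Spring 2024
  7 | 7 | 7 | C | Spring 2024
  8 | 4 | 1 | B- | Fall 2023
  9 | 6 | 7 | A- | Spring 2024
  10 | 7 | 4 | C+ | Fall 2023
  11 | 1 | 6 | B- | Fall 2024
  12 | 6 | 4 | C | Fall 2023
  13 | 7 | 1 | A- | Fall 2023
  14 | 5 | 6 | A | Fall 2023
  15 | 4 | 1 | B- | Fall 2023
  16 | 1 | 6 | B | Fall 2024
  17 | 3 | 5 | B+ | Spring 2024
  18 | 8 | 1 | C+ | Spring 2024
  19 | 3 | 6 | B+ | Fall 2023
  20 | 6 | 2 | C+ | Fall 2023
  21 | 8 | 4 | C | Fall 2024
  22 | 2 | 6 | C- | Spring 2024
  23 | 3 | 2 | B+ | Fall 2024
SELECT c.id, p.name AS course, c.grade FROM enrollments c JOIN courses p ON c.course_id = p.id ORDER BY c.grade ASC

Execution result:
id | course | grade
4 | CS 101 | A
14 | Calculus 201 | A
9 | Art 101 | A-
13 | History 101 | A-
16 | Calculus 201 | B
3 | Biology 201 | B+
5 | Art 101 | B+
17 | Physics 201 | B+
19 | Calculus 201 | B+
23 | CS 101 | B+
2 | CS 101 | B-
8 | History 101 | B-
11 | Calculus 201 | B-
15 | History 101 | B-
7 | Art 101 | C
12 | Biology 201 | C
21 | Biology 201 | C
10 | Biology 201 | C+
18 | History 101 | C+
20 | CS 101 | C+
6 | Calculus 201 | C-
22 | Calculus 201 | C-
1 | Physics 201 | D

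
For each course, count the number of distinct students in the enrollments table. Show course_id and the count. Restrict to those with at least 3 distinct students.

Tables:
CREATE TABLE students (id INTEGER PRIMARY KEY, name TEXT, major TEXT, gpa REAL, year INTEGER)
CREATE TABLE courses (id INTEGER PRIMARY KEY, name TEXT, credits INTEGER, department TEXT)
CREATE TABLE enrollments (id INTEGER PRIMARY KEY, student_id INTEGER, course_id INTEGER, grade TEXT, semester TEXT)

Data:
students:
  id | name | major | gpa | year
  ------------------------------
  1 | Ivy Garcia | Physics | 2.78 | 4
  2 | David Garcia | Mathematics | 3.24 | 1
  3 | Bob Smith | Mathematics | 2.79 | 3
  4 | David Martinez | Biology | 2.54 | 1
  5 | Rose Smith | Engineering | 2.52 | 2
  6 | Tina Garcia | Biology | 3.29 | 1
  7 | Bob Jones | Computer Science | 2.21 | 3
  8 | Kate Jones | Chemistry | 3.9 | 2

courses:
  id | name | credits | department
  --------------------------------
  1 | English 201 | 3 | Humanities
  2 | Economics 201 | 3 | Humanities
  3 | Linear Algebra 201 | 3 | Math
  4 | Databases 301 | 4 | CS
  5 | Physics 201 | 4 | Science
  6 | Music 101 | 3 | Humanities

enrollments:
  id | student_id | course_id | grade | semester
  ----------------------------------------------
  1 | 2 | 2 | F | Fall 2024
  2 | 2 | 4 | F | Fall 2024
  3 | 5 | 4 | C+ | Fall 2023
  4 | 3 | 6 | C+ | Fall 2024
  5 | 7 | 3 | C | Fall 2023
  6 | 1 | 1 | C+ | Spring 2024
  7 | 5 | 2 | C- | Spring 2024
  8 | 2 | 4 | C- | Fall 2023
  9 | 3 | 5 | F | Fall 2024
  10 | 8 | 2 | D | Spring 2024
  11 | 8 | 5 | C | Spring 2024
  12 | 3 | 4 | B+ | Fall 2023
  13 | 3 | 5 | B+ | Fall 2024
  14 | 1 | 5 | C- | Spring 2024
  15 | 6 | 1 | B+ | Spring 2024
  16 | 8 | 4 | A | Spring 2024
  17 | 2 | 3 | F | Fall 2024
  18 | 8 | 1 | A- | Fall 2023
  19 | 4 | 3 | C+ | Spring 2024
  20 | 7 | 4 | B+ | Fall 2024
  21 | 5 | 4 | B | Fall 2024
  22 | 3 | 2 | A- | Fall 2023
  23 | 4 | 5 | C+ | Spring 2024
SELECT course_id, COUNT(DISTINCT student_id) AS distinct_student_count FROM enrollments GROUP BY course_id HAVING COUNT(DISTINCT student_id) >= 3

Execution result:
course_id | distinct_student_count
1 | 3
2 | 4
3 | 3
4 | 5
5 | 4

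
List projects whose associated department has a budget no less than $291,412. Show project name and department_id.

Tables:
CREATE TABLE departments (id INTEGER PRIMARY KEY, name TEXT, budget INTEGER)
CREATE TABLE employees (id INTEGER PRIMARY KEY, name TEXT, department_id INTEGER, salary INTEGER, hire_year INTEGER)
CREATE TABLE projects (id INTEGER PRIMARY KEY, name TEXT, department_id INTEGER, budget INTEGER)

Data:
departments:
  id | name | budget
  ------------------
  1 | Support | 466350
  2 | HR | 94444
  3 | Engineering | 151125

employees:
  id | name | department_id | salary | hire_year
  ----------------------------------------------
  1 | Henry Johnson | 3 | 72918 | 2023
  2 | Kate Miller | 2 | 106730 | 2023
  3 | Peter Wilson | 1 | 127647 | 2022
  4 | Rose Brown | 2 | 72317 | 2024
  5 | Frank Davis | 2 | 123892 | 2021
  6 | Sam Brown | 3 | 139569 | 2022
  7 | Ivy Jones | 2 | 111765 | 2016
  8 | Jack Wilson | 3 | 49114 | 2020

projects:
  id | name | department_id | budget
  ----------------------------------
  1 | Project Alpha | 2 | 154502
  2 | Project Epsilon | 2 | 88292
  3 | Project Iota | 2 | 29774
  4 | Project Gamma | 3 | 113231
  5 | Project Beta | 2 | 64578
SELECT name, department_id FROM projects WHERE department_id IN (SELECT id FROM departments WHERE budget >= 291412)

Execution result:
(no rows)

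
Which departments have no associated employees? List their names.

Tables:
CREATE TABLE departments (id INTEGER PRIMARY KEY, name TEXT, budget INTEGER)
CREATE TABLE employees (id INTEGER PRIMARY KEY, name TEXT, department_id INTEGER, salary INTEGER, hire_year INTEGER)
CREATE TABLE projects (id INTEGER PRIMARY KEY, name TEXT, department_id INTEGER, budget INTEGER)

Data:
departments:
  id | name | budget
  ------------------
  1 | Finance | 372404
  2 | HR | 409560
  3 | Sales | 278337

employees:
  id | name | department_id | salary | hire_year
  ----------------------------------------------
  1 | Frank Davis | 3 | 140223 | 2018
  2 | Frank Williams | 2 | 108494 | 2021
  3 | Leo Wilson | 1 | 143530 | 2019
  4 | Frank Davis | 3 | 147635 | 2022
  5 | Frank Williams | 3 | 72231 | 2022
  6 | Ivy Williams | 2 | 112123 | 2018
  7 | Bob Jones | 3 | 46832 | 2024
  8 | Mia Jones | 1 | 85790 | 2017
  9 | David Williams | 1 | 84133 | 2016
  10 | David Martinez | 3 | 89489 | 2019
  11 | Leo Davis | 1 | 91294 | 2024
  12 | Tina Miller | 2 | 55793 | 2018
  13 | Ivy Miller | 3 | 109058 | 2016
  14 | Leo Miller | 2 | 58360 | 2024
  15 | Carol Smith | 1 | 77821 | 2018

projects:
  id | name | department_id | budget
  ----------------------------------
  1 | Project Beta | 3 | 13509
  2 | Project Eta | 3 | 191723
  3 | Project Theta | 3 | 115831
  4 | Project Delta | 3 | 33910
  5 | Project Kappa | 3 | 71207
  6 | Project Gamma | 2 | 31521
SELECT p.name FROM departments p LEFT JOIN employees c ON c.department_id = p.id WHERE c.id IS NULL

Execution result:
(no rows)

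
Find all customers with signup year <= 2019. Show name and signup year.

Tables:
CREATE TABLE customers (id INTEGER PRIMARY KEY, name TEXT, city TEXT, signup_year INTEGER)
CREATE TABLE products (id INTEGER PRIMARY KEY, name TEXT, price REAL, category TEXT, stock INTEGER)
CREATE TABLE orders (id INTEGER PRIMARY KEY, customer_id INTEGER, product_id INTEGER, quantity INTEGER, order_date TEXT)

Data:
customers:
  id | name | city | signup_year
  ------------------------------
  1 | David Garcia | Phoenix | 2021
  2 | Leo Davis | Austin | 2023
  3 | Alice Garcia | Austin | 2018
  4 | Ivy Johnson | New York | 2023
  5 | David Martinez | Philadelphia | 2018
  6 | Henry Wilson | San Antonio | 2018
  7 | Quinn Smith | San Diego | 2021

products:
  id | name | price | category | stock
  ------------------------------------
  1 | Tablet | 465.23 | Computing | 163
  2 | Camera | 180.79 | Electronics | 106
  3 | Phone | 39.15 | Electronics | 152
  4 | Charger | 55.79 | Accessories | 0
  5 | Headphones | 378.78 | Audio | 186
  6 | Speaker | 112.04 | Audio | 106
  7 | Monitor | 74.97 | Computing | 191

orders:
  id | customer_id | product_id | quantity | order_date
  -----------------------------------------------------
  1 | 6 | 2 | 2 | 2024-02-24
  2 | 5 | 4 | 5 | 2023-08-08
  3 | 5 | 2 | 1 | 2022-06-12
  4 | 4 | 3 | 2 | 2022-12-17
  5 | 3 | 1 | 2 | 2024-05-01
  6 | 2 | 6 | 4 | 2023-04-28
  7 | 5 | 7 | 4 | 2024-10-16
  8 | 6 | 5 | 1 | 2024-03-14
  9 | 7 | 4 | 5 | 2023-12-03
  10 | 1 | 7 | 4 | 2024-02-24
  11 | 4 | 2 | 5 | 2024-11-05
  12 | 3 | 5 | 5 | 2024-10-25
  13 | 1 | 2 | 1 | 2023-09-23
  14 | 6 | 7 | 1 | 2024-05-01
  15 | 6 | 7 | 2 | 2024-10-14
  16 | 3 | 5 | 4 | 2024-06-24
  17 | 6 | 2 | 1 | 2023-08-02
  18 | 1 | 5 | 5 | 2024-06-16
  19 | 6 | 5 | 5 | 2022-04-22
SELECT name, signup_year FROM customers WHERE signup_year <= 2019

Execution result:
name | signup_year
Alice Garcia | 2018
David Martinez | 2018
Henry Wilson | 2018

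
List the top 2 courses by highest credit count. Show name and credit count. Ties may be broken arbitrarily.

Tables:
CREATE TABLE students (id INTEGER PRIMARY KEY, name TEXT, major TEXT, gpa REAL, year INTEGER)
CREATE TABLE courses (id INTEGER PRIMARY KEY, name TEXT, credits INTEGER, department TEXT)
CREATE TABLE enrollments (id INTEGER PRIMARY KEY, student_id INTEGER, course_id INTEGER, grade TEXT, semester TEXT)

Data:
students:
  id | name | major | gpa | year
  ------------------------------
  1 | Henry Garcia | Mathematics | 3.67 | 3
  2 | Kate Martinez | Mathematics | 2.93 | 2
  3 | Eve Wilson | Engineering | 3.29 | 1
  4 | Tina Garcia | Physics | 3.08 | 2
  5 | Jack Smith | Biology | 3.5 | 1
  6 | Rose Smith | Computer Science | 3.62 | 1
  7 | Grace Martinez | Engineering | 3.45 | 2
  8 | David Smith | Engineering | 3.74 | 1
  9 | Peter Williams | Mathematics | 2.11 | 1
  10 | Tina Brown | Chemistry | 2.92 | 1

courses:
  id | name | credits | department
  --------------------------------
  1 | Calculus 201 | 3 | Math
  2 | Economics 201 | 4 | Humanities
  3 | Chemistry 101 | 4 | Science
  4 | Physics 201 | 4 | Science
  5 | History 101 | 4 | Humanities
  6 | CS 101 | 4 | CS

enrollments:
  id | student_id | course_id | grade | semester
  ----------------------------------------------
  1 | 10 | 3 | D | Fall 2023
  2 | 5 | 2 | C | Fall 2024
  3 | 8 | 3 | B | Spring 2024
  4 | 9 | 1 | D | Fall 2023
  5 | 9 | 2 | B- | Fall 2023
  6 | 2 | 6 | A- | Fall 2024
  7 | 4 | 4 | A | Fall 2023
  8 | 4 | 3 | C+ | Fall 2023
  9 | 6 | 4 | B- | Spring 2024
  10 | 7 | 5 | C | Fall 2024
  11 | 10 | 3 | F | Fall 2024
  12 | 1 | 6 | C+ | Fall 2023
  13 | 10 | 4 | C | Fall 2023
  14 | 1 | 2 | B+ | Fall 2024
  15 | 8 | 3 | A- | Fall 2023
SELECT name, credits FROM courses ORDER BY credits DESC LIMIT 2

Execution result:
name | credits
Economics 201 | 4
Chemistry 101 | 4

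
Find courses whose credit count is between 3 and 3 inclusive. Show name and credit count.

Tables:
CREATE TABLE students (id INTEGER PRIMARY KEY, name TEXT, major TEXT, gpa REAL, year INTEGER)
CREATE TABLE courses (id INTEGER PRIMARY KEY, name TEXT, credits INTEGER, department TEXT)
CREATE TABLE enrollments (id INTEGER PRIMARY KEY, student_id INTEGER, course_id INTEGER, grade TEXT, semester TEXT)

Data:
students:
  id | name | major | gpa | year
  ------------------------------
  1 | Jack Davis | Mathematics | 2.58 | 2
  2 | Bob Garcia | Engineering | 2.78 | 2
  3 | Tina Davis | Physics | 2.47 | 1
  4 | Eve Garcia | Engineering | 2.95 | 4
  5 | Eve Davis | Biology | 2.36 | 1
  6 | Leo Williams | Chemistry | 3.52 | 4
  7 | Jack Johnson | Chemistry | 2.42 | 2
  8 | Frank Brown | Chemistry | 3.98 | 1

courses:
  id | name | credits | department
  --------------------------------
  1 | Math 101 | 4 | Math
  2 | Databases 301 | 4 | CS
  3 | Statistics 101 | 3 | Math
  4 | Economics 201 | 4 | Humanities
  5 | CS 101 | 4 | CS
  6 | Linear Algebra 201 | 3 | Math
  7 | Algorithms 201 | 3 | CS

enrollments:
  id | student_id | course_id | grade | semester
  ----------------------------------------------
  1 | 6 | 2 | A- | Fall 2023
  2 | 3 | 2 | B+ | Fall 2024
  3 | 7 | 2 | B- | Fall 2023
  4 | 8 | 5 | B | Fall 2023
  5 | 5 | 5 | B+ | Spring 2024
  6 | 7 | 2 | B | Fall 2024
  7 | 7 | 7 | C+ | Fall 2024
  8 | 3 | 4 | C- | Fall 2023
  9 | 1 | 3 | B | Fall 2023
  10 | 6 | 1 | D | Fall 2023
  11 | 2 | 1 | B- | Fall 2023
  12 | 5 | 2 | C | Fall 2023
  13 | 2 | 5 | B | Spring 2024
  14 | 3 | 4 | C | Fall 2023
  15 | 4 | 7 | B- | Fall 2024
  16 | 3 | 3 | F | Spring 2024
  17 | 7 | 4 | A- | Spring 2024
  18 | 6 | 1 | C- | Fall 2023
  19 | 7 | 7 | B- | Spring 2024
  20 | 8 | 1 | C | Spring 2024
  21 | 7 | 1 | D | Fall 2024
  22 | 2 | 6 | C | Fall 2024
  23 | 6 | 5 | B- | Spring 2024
SELECT name, credits FROM courses WHERE credits BETWEEN 3 AND 3

Execution result:
name | credits
Statistics 101 | 3
Linear Algebra 201 | 3
Algorithms 201 | 3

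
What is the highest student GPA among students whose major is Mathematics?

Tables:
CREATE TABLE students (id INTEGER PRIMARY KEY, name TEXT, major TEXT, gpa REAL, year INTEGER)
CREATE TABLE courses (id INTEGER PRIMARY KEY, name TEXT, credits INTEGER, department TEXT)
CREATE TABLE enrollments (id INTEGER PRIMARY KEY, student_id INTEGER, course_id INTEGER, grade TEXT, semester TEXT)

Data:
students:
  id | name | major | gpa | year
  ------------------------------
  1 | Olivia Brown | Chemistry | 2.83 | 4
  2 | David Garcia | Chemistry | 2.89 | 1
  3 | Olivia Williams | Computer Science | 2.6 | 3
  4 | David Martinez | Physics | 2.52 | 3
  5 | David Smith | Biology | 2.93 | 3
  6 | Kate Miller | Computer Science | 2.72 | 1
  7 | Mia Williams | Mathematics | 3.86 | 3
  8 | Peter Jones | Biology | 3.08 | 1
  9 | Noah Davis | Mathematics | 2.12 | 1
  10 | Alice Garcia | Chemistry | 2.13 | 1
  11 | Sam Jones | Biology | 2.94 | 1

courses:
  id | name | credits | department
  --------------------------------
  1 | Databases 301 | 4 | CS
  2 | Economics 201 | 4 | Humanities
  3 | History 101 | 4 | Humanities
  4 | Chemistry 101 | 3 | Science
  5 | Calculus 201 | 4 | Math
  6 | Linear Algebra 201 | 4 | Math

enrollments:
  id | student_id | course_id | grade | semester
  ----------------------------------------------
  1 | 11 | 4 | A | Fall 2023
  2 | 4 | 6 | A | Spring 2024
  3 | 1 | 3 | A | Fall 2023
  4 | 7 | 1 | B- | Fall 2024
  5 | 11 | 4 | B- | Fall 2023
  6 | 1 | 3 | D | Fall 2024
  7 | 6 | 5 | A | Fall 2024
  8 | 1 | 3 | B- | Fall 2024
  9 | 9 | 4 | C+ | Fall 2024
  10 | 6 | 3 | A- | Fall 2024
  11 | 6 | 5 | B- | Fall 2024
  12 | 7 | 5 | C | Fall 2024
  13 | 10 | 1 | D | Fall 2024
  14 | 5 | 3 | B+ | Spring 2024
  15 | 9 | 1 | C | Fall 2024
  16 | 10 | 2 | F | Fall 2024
SELECT MAX(gpa) FROM students WHERE major = 'Mathematics'

Execution result:
3.86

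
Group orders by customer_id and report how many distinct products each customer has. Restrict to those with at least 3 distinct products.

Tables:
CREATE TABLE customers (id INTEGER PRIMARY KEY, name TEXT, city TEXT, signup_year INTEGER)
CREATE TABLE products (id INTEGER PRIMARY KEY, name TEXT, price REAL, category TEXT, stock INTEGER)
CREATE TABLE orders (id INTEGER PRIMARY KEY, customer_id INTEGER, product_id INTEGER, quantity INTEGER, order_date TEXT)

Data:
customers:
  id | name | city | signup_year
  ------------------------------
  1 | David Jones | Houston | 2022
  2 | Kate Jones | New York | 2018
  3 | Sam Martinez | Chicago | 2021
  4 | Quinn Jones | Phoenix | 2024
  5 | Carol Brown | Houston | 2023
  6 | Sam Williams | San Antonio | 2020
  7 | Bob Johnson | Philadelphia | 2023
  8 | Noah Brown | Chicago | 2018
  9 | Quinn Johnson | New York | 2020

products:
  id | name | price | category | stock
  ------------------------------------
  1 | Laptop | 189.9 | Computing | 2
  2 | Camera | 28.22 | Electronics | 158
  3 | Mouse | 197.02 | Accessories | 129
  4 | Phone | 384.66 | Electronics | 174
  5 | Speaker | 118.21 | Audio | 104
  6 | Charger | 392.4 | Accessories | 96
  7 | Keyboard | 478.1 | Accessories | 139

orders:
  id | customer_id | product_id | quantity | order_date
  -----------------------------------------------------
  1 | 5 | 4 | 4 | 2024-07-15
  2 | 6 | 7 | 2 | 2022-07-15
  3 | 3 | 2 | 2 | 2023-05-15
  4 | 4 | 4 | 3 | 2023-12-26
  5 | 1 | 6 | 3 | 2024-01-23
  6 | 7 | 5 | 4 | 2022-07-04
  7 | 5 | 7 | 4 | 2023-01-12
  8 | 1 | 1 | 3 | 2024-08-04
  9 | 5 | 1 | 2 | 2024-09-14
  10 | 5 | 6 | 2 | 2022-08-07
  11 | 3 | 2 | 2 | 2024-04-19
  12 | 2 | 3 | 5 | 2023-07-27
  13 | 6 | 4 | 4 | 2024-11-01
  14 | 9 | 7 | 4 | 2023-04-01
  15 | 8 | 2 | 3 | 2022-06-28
SELECT customer_id, COUNT(DISTINCT product_id) AS distinct_product_count FROM orders GROUP BY customer_id HAVING COUNT(DISTINCT product_id) >= 3

Execution result:
customer_id | distinct_product_count
5 | 4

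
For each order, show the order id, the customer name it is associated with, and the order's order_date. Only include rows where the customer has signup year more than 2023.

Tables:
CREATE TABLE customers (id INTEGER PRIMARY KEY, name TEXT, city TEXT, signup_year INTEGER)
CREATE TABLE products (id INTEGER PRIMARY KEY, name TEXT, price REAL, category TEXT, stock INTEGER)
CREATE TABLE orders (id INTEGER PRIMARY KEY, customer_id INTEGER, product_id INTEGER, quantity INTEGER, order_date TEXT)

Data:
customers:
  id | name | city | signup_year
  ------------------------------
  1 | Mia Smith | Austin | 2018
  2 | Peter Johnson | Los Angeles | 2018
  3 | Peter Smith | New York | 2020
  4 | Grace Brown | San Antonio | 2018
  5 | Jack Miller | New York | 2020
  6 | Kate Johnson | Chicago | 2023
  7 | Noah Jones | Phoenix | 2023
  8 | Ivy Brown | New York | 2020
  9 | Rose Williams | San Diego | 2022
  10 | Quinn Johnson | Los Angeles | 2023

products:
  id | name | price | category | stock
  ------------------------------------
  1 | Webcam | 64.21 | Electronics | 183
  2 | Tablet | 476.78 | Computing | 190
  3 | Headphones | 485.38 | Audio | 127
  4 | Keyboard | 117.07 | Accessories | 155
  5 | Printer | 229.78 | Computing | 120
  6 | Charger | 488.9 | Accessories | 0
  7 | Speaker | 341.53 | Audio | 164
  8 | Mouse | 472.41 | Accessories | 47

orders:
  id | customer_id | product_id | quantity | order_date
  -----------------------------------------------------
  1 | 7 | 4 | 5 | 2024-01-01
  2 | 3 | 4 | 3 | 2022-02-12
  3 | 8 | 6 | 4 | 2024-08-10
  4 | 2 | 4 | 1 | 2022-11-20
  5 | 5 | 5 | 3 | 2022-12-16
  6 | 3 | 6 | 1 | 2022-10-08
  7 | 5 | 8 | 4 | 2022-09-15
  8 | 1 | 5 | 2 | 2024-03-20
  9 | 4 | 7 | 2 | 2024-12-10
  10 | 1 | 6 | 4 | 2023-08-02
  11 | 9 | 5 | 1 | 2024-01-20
SELECT c.id, p.name AS customer, c.order_date FROM orders c JOIN customers p ON c.customer_id = p.id WHERE p.signup_year > 2023

Execution result:
(no rows)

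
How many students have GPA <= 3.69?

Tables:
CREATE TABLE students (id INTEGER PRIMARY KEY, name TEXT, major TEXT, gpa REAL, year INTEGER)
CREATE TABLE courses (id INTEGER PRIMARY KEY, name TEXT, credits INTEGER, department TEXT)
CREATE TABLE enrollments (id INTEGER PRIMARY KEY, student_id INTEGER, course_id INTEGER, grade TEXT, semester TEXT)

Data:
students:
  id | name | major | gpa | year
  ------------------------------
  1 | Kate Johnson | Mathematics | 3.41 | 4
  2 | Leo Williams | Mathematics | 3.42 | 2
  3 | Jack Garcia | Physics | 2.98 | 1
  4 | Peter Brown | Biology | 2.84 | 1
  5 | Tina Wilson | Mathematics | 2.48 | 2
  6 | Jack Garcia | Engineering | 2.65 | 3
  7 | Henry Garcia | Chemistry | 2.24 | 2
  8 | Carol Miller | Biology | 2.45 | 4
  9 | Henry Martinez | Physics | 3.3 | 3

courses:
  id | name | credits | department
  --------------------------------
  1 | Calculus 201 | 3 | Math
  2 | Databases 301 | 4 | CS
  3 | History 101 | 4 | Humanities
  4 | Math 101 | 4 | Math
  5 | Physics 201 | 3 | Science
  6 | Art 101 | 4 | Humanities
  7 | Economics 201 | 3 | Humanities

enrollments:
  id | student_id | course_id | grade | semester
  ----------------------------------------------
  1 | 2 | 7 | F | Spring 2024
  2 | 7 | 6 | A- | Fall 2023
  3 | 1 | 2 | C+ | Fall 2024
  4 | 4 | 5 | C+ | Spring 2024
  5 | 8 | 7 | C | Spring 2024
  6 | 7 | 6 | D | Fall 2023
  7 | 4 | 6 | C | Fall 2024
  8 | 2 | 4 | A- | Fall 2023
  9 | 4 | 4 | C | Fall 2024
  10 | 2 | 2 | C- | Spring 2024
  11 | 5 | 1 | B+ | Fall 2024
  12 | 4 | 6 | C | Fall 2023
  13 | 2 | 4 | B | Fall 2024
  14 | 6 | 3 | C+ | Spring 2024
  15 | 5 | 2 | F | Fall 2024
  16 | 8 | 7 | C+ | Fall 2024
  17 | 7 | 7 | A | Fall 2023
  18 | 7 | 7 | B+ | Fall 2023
SELECT COUNT(*) FROM students WHERE gpa <= 3.69

Execution result:
9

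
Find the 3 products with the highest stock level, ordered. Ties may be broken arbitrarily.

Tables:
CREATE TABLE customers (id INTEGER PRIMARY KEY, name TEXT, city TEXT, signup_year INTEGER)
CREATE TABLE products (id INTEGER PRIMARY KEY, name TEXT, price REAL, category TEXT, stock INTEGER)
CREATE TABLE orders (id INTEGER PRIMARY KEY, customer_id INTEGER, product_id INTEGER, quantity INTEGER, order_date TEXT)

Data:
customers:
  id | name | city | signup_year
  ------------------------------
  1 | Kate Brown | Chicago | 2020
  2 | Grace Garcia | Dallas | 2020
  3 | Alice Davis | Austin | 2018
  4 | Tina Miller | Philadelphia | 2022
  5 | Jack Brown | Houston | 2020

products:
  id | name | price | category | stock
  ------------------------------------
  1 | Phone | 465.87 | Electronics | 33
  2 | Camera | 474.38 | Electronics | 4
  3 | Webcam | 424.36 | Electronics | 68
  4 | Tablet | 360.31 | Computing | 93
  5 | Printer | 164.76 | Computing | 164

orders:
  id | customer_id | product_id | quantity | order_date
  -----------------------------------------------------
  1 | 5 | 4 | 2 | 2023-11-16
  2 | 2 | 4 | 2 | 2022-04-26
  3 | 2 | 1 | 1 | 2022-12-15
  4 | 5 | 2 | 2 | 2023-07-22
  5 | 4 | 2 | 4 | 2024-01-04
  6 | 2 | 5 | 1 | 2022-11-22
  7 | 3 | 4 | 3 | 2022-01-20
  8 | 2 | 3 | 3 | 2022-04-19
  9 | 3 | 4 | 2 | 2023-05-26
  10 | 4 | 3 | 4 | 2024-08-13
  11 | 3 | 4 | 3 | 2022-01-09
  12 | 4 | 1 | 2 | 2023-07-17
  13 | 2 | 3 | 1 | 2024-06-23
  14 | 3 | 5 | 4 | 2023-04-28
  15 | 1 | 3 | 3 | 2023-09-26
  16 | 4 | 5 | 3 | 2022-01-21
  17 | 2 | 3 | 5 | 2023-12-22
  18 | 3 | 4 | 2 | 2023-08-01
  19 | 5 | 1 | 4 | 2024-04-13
SELECT name, stock FROM products ORDER BY stock DESC LIMIT 3

Execution result:
name | stock
Printer | 164
Tablet | 93
Webcam | 68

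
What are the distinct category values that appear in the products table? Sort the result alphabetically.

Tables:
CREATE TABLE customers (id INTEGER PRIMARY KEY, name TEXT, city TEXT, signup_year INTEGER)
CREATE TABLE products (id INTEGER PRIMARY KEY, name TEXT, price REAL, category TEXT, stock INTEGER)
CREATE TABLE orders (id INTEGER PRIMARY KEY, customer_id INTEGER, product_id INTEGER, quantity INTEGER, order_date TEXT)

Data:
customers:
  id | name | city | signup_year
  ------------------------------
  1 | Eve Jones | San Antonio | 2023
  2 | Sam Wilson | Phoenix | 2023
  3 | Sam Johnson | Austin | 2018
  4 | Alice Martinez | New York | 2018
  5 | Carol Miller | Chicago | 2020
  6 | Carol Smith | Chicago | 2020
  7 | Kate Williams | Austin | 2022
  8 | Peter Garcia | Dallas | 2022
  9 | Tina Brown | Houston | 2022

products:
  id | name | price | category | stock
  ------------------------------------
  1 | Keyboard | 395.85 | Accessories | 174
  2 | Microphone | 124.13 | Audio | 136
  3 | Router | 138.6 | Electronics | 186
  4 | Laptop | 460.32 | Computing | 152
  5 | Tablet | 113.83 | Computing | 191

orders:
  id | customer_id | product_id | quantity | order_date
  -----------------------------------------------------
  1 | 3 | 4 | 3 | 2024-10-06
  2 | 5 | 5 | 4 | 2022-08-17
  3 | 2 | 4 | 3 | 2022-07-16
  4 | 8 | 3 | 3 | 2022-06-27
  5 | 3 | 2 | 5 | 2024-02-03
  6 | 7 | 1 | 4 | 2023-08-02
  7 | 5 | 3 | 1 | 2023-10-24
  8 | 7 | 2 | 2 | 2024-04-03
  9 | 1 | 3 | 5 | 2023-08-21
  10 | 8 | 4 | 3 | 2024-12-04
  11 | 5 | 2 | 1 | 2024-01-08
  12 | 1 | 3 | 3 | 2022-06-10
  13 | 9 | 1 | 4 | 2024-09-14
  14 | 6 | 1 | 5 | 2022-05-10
SELECT DISTINCT category FROM products ORDER BY category

Execution result:
category
Accessories
Audio
Computing
Electronics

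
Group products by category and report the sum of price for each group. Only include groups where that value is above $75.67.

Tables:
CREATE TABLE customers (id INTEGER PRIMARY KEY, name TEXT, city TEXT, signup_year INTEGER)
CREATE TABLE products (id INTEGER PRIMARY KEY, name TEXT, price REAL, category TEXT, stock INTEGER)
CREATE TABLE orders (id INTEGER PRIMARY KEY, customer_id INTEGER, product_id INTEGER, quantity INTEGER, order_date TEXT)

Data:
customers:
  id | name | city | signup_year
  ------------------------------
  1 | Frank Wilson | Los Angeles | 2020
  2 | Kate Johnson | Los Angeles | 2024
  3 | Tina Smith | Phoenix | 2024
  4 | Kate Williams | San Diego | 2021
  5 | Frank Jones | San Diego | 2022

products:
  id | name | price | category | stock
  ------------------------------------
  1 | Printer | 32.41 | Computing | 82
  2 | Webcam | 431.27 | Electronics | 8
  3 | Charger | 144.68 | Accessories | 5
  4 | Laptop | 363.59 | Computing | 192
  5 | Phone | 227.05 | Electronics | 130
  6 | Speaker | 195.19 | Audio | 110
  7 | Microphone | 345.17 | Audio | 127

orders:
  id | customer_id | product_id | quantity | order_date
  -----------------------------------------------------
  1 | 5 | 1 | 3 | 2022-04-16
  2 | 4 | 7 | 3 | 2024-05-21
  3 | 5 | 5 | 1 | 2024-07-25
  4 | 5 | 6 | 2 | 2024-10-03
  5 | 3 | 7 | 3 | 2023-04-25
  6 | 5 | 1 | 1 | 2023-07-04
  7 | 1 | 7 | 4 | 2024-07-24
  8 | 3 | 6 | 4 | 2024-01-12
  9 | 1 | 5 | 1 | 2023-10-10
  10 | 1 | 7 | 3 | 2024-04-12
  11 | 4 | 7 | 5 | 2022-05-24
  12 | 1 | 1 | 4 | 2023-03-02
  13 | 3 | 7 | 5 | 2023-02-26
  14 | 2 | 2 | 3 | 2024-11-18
SELECT category, SUM(price) AS sum_price FROM products GROUP BY category HAVING SUM(price) > 75.67

Execution result:
category | sum_price
Accessories | 144.68
Audio | 540.36
Computing | 396.00
Electronics | 658.32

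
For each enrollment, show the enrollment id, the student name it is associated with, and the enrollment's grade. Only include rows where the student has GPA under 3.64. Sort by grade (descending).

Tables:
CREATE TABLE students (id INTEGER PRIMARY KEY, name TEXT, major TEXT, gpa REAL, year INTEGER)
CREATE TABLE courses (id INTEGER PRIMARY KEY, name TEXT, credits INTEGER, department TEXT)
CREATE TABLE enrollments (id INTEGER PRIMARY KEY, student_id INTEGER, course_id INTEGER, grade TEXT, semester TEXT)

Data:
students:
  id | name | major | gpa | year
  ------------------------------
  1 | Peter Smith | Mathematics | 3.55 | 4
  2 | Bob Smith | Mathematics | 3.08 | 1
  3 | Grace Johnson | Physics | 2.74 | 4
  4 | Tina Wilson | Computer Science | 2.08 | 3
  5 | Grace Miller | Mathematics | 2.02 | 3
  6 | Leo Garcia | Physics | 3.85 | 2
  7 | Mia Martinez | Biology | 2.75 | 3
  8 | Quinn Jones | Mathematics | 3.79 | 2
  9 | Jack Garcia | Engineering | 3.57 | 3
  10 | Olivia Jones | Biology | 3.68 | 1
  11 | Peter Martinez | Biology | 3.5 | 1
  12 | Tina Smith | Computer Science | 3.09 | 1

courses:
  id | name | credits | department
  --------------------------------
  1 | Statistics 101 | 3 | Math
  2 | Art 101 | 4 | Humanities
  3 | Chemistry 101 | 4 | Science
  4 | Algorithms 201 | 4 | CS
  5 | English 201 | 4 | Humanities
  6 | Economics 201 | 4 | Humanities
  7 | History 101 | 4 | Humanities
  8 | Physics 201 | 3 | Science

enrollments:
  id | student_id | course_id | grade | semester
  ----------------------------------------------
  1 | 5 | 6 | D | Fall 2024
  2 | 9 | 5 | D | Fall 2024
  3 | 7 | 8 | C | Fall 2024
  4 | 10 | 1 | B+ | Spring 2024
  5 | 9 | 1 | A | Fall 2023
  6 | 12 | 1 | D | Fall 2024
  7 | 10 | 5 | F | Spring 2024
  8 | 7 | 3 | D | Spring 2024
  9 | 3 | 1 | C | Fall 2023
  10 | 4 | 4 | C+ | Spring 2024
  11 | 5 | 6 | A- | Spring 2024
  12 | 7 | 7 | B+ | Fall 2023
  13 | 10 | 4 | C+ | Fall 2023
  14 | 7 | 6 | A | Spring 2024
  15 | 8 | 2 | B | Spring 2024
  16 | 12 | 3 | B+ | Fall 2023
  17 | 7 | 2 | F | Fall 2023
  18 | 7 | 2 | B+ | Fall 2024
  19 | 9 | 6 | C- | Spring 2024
SELECT c.id, p.name AS student, c.grade FROM enrollments c JOIN students p ON c.student_id = p.id WHERE p.gpa < 3.64 ORDER BY c.grade DESC

Execution result:
id | student | grade
17 | Mia Martinez | F
1 | Grace Miller | D
2 | Jack Garcia | D
6 | Tina Smith | D
8 | Mia Martinez | D
19 | Jack Garcia | C-
10 | Tina Wilson | C+
3 | Mia Martinez | C
9 | Grace Johnson | C
12 | Mia Martinez | B+
16 | Tina Smith | B+
18 | Mia Martinez | B+
11 | Grace Miller | A-
5 | Jack Garcia | A
14 | Mia Martinez | A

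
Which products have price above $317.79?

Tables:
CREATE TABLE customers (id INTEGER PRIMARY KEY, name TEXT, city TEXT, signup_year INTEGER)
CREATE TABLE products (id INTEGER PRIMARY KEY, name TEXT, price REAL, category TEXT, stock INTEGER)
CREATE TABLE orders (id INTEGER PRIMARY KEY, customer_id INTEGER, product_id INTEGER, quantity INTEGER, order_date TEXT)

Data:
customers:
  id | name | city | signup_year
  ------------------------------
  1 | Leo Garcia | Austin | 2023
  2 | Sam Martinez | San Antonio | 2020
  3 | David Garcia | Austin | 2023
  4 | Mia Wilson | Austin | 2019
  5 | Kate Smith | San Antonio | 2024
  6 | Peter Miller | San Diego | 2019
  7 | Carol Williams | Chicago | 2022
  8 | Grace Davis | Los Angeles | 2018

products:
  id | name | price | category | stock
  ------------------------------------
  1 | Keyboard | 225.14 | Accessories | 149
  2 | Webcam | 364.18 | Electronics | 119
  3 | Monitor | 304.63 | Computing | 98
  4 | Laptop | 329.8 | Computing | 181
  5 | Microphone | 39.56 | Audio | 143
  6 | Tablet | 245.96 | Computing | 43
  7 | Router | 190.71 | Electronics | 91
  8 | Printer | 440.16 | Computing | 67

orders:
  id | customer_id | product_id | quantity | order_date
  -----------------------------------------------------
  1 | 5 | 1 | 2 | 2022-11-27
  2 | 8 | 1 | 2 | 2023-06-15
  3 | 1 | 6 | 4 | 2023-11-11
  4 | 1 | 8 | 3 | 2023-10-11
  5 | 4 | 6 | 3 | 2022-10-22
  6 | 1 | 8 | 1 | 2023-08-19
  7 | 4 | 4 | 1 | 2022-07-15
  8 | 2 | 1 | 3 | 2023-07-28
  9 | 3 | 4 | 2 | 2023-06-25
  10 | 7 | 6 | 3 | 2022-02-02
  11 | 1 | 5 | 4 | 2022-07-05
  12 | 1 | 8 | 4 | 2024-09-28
SELECT name, price FROM products WHERE price > 317.79

Execution result:
name | price
Webcam | 364.18
Laptop | 329.80
Printer | 440.16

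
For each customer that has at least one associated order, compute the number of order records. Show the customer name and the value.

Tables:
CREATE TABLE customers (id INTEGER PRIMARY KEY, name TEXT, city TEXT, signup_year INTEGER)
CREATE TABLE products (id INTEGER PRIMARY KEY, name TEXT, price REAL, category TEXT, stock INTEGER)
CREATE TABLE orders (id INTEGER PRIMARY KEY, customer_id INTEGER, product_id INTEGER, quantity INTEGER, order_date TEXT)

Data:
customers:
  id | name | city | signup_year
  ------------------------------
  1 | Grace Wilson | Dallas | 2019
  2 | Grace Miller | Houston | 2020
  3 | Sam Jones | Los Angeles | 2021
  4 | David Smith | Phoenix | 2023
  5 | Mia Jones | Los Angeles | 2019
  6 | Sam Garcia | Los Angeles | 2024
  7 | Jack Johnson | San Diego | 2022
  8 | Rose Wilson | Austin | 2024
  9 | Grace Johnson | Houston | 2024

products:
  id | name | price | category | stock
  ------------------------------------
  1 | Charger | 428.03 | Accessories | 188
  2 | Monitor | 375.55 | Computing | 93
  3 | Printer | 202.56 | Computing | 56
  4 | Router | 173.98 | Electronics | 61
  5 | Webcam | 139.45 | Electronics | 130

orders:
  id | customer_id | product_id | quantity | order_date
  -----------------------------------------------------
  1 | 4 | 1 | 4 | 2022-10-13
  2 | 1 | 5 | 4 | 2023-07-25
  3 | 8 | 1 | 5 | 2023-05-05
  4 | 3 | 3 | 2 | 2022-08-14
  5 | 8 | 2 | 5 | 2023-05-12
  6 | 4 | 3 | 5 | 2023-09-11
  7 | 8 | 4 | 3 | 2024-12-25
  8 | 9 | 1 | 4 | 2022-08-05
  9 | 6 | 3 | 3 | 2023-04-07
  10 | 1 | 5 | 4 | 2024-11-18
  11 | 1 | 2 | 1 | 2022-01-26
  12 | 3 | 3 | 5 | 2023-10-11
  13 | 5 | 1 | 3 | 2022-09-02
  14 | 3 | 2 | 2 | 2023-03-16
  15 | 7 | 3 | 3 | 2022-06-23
SELECT p.name, COUNT(*) AS n FROM orders c JOIN customers p ON c.customer_id = p.id GROUP BY p.id, p.name

Execution result:
name | n
Grace Wilson | 3
Sam Jones | 3
David Smith | 2
Mia Jones | 1
Sam Garcia | 1
Jack Johnson | 1
Rose Wilson | 3
Grace Johnson | 1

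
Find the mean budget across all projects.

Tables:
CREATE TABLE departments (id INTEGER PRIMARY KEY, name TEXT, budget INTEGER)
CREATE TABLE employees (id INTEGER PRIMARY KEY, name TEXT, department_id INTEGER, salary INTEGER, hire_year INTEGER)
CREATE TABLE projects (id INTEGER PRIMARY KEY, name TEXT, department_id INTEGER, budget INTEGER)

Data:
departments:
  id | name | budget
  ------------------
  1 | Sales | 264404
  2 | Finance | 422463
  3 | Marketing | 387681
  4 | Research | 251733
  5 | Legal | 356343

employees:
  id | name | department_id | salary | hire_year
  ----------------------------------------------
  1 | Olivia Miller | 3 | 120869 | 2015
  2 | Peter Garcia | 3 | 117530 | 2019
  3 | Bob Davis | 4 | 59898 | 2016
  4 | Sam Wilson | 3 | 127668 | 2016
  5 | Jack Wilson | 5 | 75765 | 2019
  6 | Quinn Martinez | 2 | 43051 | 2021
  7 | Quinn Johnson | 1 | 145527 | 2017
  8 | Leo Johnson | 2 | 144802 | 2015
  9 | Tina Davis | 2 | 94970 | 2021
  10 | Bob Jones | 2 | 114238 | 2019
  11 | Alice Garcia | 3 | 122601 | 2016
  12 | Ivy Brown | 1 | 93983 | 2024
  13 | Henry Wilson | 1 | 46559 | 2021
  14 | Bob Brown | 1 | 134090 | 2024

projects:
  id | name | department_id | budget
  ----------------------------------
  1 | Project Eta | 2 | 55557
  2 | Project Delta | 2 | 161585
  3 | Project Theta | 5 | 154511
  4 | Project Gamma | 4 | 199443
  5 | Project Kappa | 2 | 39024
SELECT AVG(budget) FROM projects

Execution result:
122024.00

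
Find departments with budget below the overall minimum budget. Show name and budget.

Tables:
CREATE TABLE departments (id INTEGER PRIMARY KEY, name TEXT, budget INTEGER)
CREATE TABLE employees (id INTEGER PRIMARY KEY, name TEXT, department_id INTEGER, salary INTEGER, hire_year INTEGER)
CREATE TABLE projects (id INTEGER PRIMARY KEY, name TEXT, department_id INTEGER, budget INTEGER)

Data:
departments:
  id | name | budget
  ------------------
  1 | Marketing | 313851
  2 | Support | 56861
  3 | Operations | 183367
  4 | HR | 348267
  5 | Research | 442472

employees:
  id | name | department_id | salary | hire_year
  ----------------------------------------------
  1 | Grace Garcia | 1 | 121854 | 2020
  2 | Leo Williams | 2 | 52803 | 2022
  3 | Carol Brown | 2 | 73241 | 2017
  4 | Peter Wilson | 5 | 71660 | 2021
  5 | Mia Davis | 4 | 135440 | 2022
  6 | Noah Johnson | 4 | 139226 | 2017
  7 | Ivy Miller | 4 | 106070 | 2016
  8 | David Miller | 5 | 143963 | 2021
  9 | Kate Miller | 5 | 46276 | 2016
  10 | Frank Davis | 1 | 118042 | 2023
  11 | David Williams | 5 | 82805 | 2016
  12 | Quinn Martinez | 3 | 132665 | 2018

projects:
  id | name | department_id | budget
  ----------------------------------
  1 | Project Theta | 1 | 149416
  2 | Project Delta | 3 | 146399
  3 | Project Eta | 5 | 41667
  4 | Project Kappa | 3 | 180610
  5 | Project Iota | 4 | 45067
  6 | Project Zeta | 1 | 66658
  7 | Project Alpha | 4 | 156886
SELECT name, budget FROM departments WHERE budget < (SELECT MIN(budget) FROM departments)

Execution result:
(no rows)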